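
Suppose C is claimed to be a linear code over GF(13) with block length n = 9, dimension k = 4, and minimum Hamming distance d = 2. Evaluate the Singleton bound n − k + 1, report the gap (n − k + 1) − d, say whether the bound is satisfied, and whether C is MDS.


Singleton RHS = n − k + 1 = 6, slack = 4, bound satisfied, not MDS.

Singleton bound: d ≤ n − k + 1.
Here n = 9, k = 4, so n − k + 1 = 6.
Given d = 2, check d ≤ 6: YES.
Slack = (n − k + 1) − d = 4.
The code is NOT MDS (slack = 4 > 0).
Description: the claimed parameters are [9, 4, 2]_13; such a code would be non-MDS.


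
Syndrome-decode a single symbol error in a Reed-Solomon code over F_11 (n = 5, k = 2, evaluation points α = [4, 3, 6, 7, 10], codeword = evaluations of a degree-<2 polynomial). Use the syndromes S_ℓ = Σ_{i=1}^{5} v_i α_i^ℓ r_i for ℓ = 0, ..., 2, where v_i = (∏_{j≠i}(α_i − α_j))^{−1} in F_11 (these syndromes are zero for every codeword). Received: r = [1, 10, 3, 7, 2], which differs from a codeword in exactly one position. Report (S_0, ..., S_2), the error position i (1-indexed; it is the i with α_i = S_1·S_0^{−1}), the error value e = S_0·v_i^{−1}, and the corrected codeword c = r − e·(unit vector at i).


S = (10, 5, 8), error at position 3, error magnitude e = 9, c = [1, 10, 5, 7, 2].

Step 1: column multipliers v_i = (∏_{j≠i}(α_i − α_j))^{−1} mod 11.
  i = 1 (α = 4): (4−3)(4−6)(4−7)(4−10) = 1·(−2)·(−3)·(−6) = −36 ≡ 8, so v_1 = 8^{−1} = 7 (mod 11).
  i = 2 (α = 3): (3−4)(3−6)(3−7)(3−10) = (−1)·(−3)·(−4)·(−7) = 84 ≡ 7, so v_2 = 7^{−1} = 8 (mod 11).
  i = 3 (α = 6): (6−4)(6−3)(6−7)(6−10) = 2·3·(−1)·(−4) = 24 ≡ 2, so v_3 = 2^{−1} = 6 (mod 11).
  i = 4 (α = 7): (7−4)(7−3)(7−6)(7−10) = 3·4·1·(−3) = −36 ≡ 8, so v_4 = 8^{−1} = 7 (mod 11).
  i = 5 (α = 10): (10−4)(10−3)(10−6)(10−7) = 6·7·4·3 = 504 ≡ 9, so v_5 = 9^{−1} = 5 (mod 11).
  v = [7, 8, 6, 7, 5].
Step 2: syndromes of r = [1, 10, 3, 7, 2] (all sums mod 11).
  S_0 = Σ v_i r_i = 7·1 + 8·10 + 6·3 + 7·7 + 5·2 = 164 ≡ 10.
  S_1 = Σ v_i α_i r_i = 7·4·1 + 8·3·10 + 6·6·3 + 7·7·7 + 5·10·2 = 819 ≡ 5.
  α_i^2 mod 11 = [5, 9, 3, 5, 1].
  S_2 = Σ v_i α_i^2 r_i = 7·5·1 + 8·9·10 + 6·3·3 + 7·5·7 + 5·1·2 = 1064 ≡ 8.
  S = (10, 5, 8) ≠ 0, so r is not a codeword (an error is present).
Step 3: locate the error. For a single error e at position i, S_ℓ = v_i·e·α_i^ℓ, so α_err = S_1/S_0.
  S_0^{−1} = 10^{−1} = 10 (mod 11), so α_err = 5·10 = 50 ≡ 6 = α_3. Error position i = 3.
  Consistency check: S_2/S_1 = 8·9 = 72 ≡ 6 = α_err ✓ (single-error assumption holds).
Step 4: error magnitude e = S_0/v_3 = S_0·∏_{j≠3}(α_3 − α_j) = 10·2 = 20 ≡ 9 (mod 11).
Step 5: correct position 3: c_3 = r_3 − e = 3 − 9 ≡ 5 (mod 11). Hence c = [1, 10, 5, 7, 2].
  Check: interpolating c through the α_i gives m(x) = 4 + 2·x (degree < 2) with m(α_i) = c_i for every i, so c is indeed a codeword.


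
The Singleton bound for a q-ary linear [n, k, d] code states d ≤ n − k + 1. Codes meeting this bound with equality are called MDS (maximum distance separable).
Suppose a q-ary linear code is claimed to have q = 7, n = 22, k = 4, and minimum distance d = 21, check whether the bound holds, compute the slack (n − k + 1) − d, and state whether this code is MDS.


Singleton RHS = n − k + 1 = 19, slack = -2, bound violated (no such code; not MDS).

Singleton bound: d ≤ n − k + 1.
Here n = 22, k = 4, so n − k + 1 = 19.
Given d = 21, check d ≤ 19: NO.
Slack = (n − k + 1) − d = -2.
The slack is negative: d = 21 exceeds n − k + 1 = 19 by 2, so the Singleton bound is violated and no linear [22, 4, 21]_7 code can exist. In particular it is not MDS (MDS requires d = n − k + 1 exactly).
Description: the claimed parameters are [22, 4, 21]_7; such a code would be impossible (violates the Singleton bound).


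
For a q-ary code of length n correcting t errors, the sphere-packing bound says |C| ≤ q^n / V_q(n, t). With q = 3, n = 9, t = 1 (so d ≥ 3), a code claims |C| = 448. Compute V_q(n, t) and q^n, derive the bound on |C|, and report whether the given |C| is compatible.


V_q(n, t) = 19, q^n = 19683, Hamming bound = 1035, |C| = 448 ≤ bound (satisfied).

Step 1: Compute V_q(n, t) = Σ_{j=0}^1 C(n, j) (q−1)^j.
  j = 0: C(9,0)·(2)^0 = 1·1 = 1.
  j = 1: C(9,1)·(2)^1 = 9·2 = 18.
  V_q(n, t) = 1 + 18 = 19.
Step 2: q^n = 3^9 = 19683.
Step 3: Hamming bound ⌊q^n / V_q(n,t)⌋ = ⌊19683/19⌋ = 1035.
Step 4: Compare |C| = 448 to 1035: satisfied.
The claimed |C| lies below the Hamming bound.


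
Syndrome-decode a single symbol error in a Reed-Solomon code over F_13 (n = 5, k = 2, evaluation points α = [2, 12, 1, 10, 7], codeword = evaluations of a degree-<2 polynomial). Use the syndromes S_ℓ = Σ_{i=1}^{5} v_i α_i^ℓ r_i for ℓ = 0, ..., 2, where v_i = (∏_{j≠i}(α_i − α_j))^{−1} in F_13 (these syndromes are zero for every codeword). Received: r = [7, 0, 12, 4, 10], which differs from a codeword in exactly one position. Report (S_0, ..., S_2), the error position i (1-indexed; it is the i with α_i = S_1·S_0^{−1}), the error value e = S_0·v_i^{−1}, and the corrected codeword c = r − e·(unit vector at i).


S = (9, 9, 9), error at position 3, error magnitude e = 3, c = [7, 0, 9, 4, 10].

Step 1: column multipliers v_i = (∏_{j≠i}(α_i − α_j))^{−1} mod 13.
  i = 1 (α = 2): (2−12)(2−1)(2−10)(2−7) = (−10)·1·(−8)·(−5) = −400 ≡ 3, so v_1 = 3^{−1} = 9 (mod 13).
  i = 2 (α = 12): (12−2)(12−1)(12−10)(12−7) = 10·11·2·5 = 1100 ≡ 8, so v_2 = 8^{−1} = 5 (mod 13).
  i = 3 (α = 1): (1−2)(1−12)(1−10)(1−7) = (−1)·(−11)·(−9)·(−6) = 594 ≡ 9, so v_3 = 9^{−1} = 3 (mod 13).
  i = 4 (α = 10): (10−2)(10−12)(10−1)(10−7) = 8·(−2)·9·3 = −432 ≡ 10, so v_4 = 10^{−1} = 4 (mod 13).
  i = 5 (α = 7): (7−2)(7−12)(7−1)(7−10) = 5·(−5)·6·(−3) = 450 ≡ 8, so v_5 = 8^{−1} = 5 (mod 13).
  v = [9, 5, 3, 4, 5].
Step 2: syndromes of r = [7, 0, 12, 4, 10] (all sums mod 13).
  S_0 = Σ v_i r_i = 9·7 + 5·0 + 3·12 + 4·4 + 5·10 = 165 ≡ 9.
  S_1 = Σ v_i α_i r_i = 9·2·7 + 5·12·0 + 3·1·12 + 4·10·4 + 5·7·10 = 672 ≡ 9.
  α_i^2 mod 13 = [4, 1, 1, 9, 10].
  S_2 = Σ v_i α_i^2 r_i = 9·4·7 + 5·1·0 + 3·1·12 + 4·9·4 + 5·10·10 = 932 ≡ 9.
  S = (9, 9, 9) ≠ 0, so r is not a codeword (an error is present).
Step 3: locate the error. For a single error e at position i, S_ℓ = v_i·e·α_i^ℓ, so α_err = S_1/S_0.
  S_0^{−1} = 9^{−1} = 3 (mod 13), so α_err = 9·3 = 27 ≡ 1 = α_3. Error position i = 3.
  Consistency check: S_2/S_1 = 9·3 = 27 ≡ 1 = α_err ✓ (single-error assumption holds).
Step 4: error magnitude e = S_0/v_3 = S_0·∏_{j≠3}(α_3 − α_j) = 9·9 = 81 ≡ 3 (mod 13).
Step 5: correct position 3: c_3 = r_3 − e = 12 − 3 ≡ 9 (mod 13). Hence c = [7, 0, 9, 4, 10].
  Check: interpolating c through the α_i gives m(x) = 11 + 11·x (degree < 2) with m(α_i) = c_i for every i, so c is indeed a codeword.


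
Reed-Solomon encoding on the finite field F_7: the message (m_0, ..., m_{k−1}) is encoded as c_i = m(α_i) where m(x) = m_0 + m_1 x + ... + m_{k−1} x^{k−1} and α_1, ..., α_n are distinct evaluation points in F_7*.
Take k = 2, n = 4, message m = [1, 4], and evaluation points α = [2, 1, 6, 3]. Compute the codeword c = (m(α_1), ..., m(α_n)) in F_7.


c = [2, 5, 4, 6]

Message polynomial: m(x) = 1 + 4·x (mod 7).
For each evaluation point α_i, compute m(α_i) mod 7:
  α_1 = 2: Horner steps 4 → 2, so m(2) = 2.
  α_2 = 1: Horner steps 4 → 5, so m(1) = 5.
  α_3 = 6: Horner steps 4 → 4, so m(6) = 4.
  α_4 = 3: Horner steps 4 → 6, so m(3) = 6.
Codeword c = [2, 5, 4, 6] ∈ F_7^4.


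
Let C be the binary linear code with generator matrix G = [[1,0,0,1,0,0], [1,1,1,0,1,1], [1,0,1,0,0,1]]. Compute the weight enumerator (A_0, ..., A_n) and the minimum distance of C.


Weight distribution: A_0 = 1, A_2 = 2, A_3 = 2, A_4 = 1, A_5 = 2. Minimum distance d = 2.

Enumerate all 2^3 = 8 messages m ∈ F_2^3.
For each, compute codeword c = mG in F_2^6, then tally its weight.
  m = 000 → c = 000000, weight = 0.
  m = 100 → c = 100100, weight = 2.
  m = 010 → c = 111011, weight = 5.
  m = 110 → c = 011111, weight = 5.
  m = 001 → c = 101001, weight = 3.
  m = 101 → c = 001101, weight = 3.
  m = 011 → c = 010010, weight = 2.
  m = 111 → c = 110110, weight = 4.
Tally weights:
  weight 0: 1 codewords.
  weight 2: 2 codewords.
  weight 3: 2 codewords.
  weight 4: 1 codewords.
  weight 5: 2 codewords.
Minimum distance d = smallest w > 0 with A_w > 0 = 2.
Sanity: Σ A_w = 8 = 2^3 = 8 ✓.


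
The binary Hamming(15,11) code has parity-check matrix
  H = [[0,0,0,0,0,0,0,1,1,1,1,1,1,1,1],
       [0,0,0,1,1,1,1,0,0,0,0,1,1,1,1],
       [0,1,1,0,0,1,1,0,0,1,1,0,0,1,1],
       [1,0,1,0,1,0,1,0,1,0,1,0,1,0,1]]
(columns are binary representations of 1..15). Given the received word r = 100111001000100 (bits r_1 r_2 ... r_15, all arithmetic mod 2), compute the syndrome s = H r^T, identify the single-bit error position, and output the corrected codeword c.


s = (0, 0, 1, 0)^T, error position = 2, corrected codeword c = 110111001000100

Compute s = H r^T mod 2 one row at a time:
  s_1 = 0 + 1 + 0 + 0 + 0 + 1 + 0 + 0 = 2 ≡ 0 (mod 2).
  s_2 = 1 + 1 + 1 + 0 + 0 + 1 + 0 + 0 = 4 ≡ 0 (mod 2).
  s_3 = 0 + 0 + 1 + 0 + 0 + 0 + 0 + 0 = 1 ≡ 1 (mod 2).
  s_4 = 1 + 0 + 1 + 0 + 1 + 0 + 1 + 0 = 4 ≡ 0 (mod 2).
s = (0, 0, 1, 0)^T — this equals column 2 of H (binary 0010), so error is at position 2.
Correct: flip bit 2 of r = 100111001000100 to get c = 110111001000100.


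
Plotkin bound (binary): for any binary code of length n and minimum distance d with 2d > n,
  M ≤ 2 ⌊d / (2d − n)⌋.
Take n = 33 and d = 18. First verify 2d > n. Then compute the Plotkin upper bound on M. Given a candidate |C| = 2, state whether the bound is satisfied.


Plotkin bound M ≤ 12; given |C| = 2 ≤ bound (satisfied).

Check applicability: 2d = 36, n = 33.
2d − n = 3 > 0, so Plotkin applies.
Compute d/(2d−n) = 18/3 ≈ 6.0000.
⌊d/(2d−n)⌋ = 6.
Plotkin bound: M ≤ 2·6 = 12.
Given |C| = 2, check: satisfied.
This |C| is below the Plotkin bound.


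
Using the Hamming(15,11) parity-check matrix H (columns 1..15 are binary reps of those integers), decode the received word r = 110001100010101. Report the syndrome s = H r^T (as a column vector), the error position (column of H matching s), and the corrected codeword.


s = (1, 0, 1, 1)^T, error position = 11, corrected codeword c = 110001100000101

Compute s = H r^T mod 2 one row at a time:
  s_1 = 0 + 0 + 0 + 1 + 0 + 1 + 0 + 1 = 3 ≡ 1 (mod 2).
  s_2 = 0 + 0 + 1 + 1 + 0 + 1 + 0 + 1 = 4 ≡ 0 (mod 2).
  s_3 = 1 + 0 + 1 + 1 + 0 + 1 + 0 + 1 = 5 ≡ 1 (mod 2).
  s_4 = 1 + 0 + 0 + 1 + 0 + 1 + 1 + 1 = 5 ≡ 1 (mod 2).
s = (1, 0, 1, 1)^T — this equals column 11 of H (binary 1011), so error is at position 11.
Correct: flip bit 11 of r = 110001100010101 to get c = 110001100000101.


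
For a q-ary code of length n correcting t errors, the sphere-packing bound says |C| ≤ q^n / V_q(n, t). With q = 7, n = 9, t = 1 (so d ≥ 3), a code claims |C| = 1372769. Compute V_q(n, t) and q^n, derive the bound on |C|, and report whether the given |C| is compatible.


V_q(n, t) = 55, q^n = 40353607, Hamming bound = 733701, |C| = 1372769 > bound (violated).

Step 1: Compute V_q(n, t) = Σ_{j=0}^1 C(n, j) (q−1)^j.
  j = 0: C(9,0)·(6)^0 = 1·1 = 1.
  j = 1: C(9,1)·(6)^1 = 9·6 = 54.
  V_q(n, t) = 1 + 54 = 55.
Step 2: q^n = 7^9 = 40353607.
Step 3: Hamming bound ⌊q^n / V_q(n,t)⌋ = ⌊40353607/55⌋ = 733701.
Step 4: Compare |C| = 1372769 to 733701: violated.
The claimed |C| lies above the Hamming bound, so no 7-ary code of length 9 with d ≥ 3 can have 1372769 codewords.


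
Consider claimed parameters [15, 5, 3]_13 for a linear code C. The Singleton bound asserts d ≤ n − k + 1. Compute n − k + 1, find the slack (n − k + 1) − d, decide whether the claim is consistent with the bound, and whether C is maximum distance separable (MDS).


Singleton RHS = n − k + 1 = 11, slack = 8, bound satisfied, not MDS.

Singleton bound: d ≤ n − k + 1.
Here n = 15, k = 5, so n − k + 1 = 11.
Given d = 3, check d ≤ 11: YES.
Slack = (n − k + 1) − d = 8.
The code is NOT MDS (slack = 8 > 0).
Description: the claimed parameters are [15, 5, 3]_13; such a code would be non-MDS.


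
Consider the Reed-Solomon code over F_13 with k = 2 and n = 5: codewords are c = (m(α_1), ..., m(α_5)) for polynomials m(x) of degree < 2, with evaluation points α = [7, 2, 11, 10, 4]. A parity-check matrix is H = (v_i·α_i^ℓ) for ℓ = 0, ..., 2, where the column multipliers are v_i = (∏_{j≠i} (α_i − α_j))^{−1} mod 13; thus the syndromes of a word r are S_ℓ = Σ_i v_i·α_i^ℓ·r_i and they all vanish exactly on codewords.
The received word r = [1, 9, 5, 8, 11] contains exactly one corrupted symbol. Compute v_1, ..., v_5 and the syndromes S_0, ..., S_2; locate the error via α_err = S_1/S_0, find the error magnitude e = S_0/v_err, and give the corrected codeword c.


S = (9, 12, 3), error at position 4, error magnitude e = 4, c = [1, 9, 5, 4, 11].

Step 1: column multipliers v_i = (∏_{j≠i}(α_i − α_j))^{−1} mod 13.
  i = 1 (α = 7): (7−2)(7−11)(7−10)(7−4) = 5·(−4)·(−3)·3 = 180 ≡ 11, so v_1 = 11^{−1} = 6 (mod 13).
  i = 2 (α = 2): (2−7)(2−11)(2−10)(2−4) = (−5)·(−9)·(−8)·(−2) = 720 ≡ 5, so v_2 = 5^{−1} = 8 (mod 13).
  i = 3 (α = 11): (11−7)(11−2)(11−10)(11−4) = 4·9·1·7 = 252 ≡ 5, so v_3 = 5^{−1} = 8 (mod 13).
  i = 4 (α = 10): (10−7)(10−2)(10−11)(10−4) = 3·8·(−1)·6 = −144 ≡ 12, so v_4 = 12^{−1} = 12 (mod 13).
  i = 5 (α = 4): (4−7)(4−2)(4−11)(4−10) = (−3)·2·(−7)·(−6) = −252 ≡ 8, so v_5 = 8^{−1} = 5 (mod 13).
  v = [6, 8, 8, 12, 5].
Step 2: syndromes of r = [1, 9, 5, 8, 11] (all sums mod 13).
  S_0 = Σ v_i r_i = 6·1 + 8·9 + 8·5 + 12·8 + 5·11 = 269 ≡ 9.
  S_1 = Σ v_i α_i r_i = 6·7·1 + 8·2·9 + 8·11·5 + 12·10·8 + 5·4·11 = 1806 ≡ 12.
  α_i^2 mod 13 = [10, 4, 4, 9, 3].
  S_2 = Σ v_i α_i^2 r_i = 6·10·1 + 8·4·9 + 8·4·5 + 12·9·8 + 5·3·11 = 1537 ≡ 3.
  S = (9, 12, 3) ≠ 0, so r is not a codeword (an error is present).
Step 3: locate the error. For a single error e at position i, S_ℓ = v_i·e·α_i^ℓ, so α_err = S_1/S_0.
  S_0^{−1} = 9^{−1} = 3 (mod 13), so α_err = 12·3 = 36 ≡ 10 = α_4. Error position i = 4.
  Consistency check: S_2/S_1 = 3·12 = 36 ≡ 10 = α_err ✓ (single-error assumption holds).
Step 4: error magnitude e = S_0/v_4 = S_0·∏_{j≠4}(α_4 − α_j) = 9·12 = 108 ≡ 4 (mod 13).
Step 5: correct position 4: c_4 = r_4 − e = 8 − 4 ≡ 4 (mod 13). Hence c = [1, 9, 5, 4, 11].
  Check: interpolating c through the α_i gives m(x) = 7 + 1·x (degree < 2) with m(α_i) = c_i for every i, so c is indeed a codeword.


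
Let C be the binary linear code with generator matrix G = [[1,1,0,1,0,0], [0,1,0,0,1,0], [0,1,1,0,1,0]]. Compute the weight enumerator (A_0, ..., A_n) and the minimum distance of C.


Weight distribution: A_0 = 1, A_1 = 1, A_2 = 1, A_3 = 3, A_4 = 2. Minimum distance d = 1.

Enumerate all 2^3 = 8 messages m ∈ F_2^3.
For each, compute codeword c = mG in F_2^6, then tally its weight.
  m = 000 → c = 000000, weight = 0.
  m = 100 → c = 110100, weight = 3.
  m = 010 → c = 010010, weight = 2.
  m = 110 → c = 100110, weight = 3.
  m = 001 → c = 011010, weight = 3.
  m = 101 → c = 101110, weight = 4.
  m = 011 → c = 001000, weight = 1.
  m = 111 → c = 111100, weight = 4.
Tally weights:
  weight 0: 1 codewords.
  weight 1: 1 codewords.
  weight 2: 1 codewords.
  weight 3: 3 codewords.
  weight 4: 2 codewords.
Minimum distance d = smallest w > 0 with A_w > 0 = 1.
Sanity: Σ A_w = 8 = 2^3 = 8 ✓.


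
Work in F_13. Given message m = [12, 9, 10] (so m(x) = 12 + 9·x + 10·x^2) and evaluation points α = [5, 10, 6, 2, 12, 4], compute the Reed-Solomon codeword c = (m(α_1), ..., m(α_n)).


c = [8, 10, 10, 5, 0, 0]

Message polynomial: m(x) = 12 + 9·x + 10·x^2 (mod 13).
For each evaluation point α_i, compute m(α_i) mod 13:
  α_1 = 5: Horner steps 10 → 7 → 8, so m(5) = 8.
  α_2 = 10: Horner steps 10 → 5 → 10, so m(10) = 10.
  α_3 = 6: Horner steps 10 → 4 → 10, so m(6) = 10.
  α_4 = 2: Horner steps 10 → 3 → 5, so m(2) = 5.
  α_5 = 12: Horner steps 10 → 12 → 0, so m(12) = 0.
  α_6 = 4: Horner steps 10 → 10 → 0, so m(4) = 0.
Codeword c = [8, 10, 10, 5, 0, 0] ∈ F_13^6.


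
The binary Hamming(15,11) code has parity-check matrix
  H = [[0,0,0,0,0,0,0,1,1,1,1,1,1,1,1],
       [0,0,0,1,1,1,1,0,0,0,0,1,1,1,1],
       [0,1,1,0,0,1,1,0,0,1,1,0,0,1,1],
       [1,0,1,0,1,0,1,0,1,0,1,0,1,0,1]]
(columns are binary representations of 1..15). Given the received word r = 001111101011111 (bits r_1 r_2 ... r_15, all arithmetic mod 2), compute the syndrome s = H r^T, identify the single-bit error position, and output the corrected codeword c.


s = (0, 0, 0, 1)^T, error position = 1, corrected codeword c = 101111101011111

Compute s = H r^T mod 2 one row at a time:
  s_1 = 0 + 1 + 0 + 1 + 1 + 1 + 1 + 1 = 6 ≡ 0 (mod 2).
  s_2 = 1 + 1 + 1 + 1 + 1 + 1 + 1 + 1 = 8 ≡ 0 (mod 2).
  s_3 = 0 + 1 + 1 + 1 + 0 + 1 + 1 + 1 = 6 ≡ 0 (mod 2).
  s_4 = 0 + 1 + 1 + 1 + 1 + 1 + 1 + 1 = 7 ≡ 1 (mod 2).
s = (0, 0, 0, 1)^T — this equals column 1 of H (binary 0001), so error is at position 1.
Correct: flip bit 1 of r = 001111101011111 to get c = 101111101011111.


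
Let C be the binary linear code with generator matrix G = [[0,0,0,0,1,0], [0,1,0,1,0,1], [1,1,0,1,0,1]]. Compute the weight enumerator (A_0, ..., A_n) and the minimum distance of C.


Weight distribution: A_0 = 1, A_1 = 2, A_2 = 1, A_3 = 1, A_4 = 2, A_5 = 1. Minimum distance d = 1.

Enumerate all 2^3 = 8 messages m ∈ F_2^3.
For each, compute codeword c = mG in F_2^6, then tally its weight.
  m = 000 → c = 000000, weight = 0.
  m = 100 → c = 000010, weight = 1.
  m = 010 → c = 010101, weight = 3.
  m = 110 → c = 010111, weight = 4.
  m = 001 → c = 110101, weight = 4.
  m = 101 → c = 110111, weight = 5.
  m = 011 → c = 100000, weight = 1.
  m = 111 → c = 100010, weight = 2.
Tally weights:
  weight 0: 1 codewords.
  weight 1: 2 codewords.
  weight 2: 1 codewords.
  weight 3: 1 codewords.
  weight 4: 2 codewords.
  weight 5: 1 codewords.
Minimum distance d = smallest w > 0 with A_w > 0 = 1.
Sanity: Σ A_w = 8 = 2^3 = 8 ✓.


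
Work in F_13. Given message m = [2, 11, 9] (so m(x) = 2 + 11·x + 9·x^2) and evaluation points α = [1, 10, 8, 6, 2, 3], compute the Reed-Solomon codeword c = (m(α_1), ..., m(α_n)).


c = [9, 11, 3, 2, 8, 12]

Message polynomial: m(x) = 2 + 11·x + 9·x^2 (mod 13).
For each evaluation point α_i, compute m(α_i) mod 13:
  α_1 = 1: Horner steps 9 → 7 → 9, so m(1) = 9.
  α_2 = 10: Horner steps 9 → 10 → 11, so m(10) = 11.
  α_3 = 8: Horner steps 9 → 5 → 3, so m(8) = 3.
  α_4 = 6: Horner steps 9 → 0 → 2, so m(6) = 2.
  α_5 = 2: Horner steps 9 → 3 → 8, so m(2) = 8.
  α_6 = 3: Horner steps 9 → 12 → 12, so m(3) = 12.
Codeword c = [9, 11, 3, 2, 8, 12] ∈ F_13^6.


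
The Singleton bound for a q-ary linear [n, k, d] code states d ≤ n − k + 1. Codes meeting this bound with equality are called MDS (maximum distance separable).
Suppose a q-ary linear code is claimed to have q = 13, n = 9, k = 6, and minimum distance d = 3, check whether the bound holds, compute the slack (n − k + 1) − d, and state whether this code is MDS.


Singleton RHS = n − k + 1 = 4, slack = 1, bound satisfied, not MDS.

Singleton bound: d ≤ n − k + 1.
Here n = 9, k = 6, so n − k + 1 = 4.
Given d = 3, check d ≤ 4: YES.
Slack = (n − k + 1) − d = 1.
The code is NOT MDS (slack = 1 > 0).
Description: the claimed parameters are [9, 6, 3]_13; such a code would be non-MDS.


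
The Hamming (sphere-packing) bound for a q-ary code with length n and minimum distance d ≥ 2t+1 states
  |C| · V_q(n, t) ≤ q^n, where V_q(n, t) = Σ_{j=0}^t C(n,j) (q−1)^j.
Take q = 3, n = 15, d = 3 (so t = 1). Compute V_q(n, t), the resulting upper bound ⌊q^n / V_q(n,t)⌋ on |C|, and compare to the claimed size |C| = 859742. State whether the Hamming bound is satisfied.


V_q(n, t) = 31, q^n = 14348907, Hamming bound = 462867, |C| = 859742 > bound (violated).

Step 1: Compute V_q(n, t) = Σ_{j=0}^1 C(n, j) (q−1)^j.
  j = 0: C(15,0)·(2)^0 = 1·1 = 1.
  j = 1: C(15,1)·(2)^1 = 15·2 = 30.
  V_q(n, t) = 1 + 30 = 31.
Step 2: q^n = 3^15 = 14348907.
Step 3: Hamming bound ⌊q^n / V_q(n,t)⌋ = ⌊14348907/31⌋ = 462867.
Step 4: Compare |C| = 859742 to 462867: violated.
The claimed |C| lies above the Hamming bound, so no 3-ary code of length 15 with d ≥ 3 can have 859742 codewords.


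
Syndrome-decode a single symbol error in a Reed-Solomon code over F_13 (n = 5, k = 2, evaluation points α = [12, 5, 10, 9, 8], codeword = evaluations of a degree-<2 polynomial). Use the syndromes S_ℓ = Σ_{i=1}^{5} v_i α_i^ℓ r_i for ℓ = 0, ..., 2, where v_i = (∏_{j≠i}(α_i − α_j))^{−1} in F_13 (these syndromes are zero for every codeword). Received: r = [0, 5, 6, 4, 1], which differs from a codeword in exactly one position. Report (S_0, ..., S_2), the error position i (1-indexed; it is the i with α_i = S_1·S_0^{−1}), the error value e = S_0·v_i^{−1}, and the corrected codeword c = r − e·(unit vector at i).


S = (2, 7, 5), error at position 3, error magnitude e = 12, c = [0, 5, 7, 4, 1].

Step 1: column multipliers v_i = (∏_{j≠i}(α_i − α_j))^{−1} mod 13.
  i = 1 (α = 12): (12−5)(12−10)(12−9)(12−8) = 7·2·3·4 = 168 ≡ 12, so v_1 = 12^{−1} = 12 (mod 13).
  i = 2 (α = 5): (5−12)(5−10)(5−9)(5−8) = (−7)·(−5)·(−4)·(−3) = 420 ≡ 4, so v_2 = 4^{−1} = 10 (mod 13).
  i = 3 (α = 10): (10−12)(10−5)(10−9)(10−8) = (−2)·5·1·2 = −20 ≡ 6, so v_3 = 6^{−1} = 11 (mod 13).
  i = 4 (α = 9): (9−12)(9−5)(9−10)(9−8) = (−3)·4·(−1)·1 = 12 ≡ 12, so v_4 = 12^{−1} = 12 (mod 13).
  i = 5 (α = 8): (8−12)(8−5)(8−10)(8−9) = (−4)·3·(−2)·(−1) = −24 ≡ 2, so v_5 = 2^{−1} = 7 (mod 13).
  v = [12, 10, 11, 12, 7].
Step 2: syndromes of r = [0, 5, 6, 4, 1] (all sums mod 13).
  S_0 = Σ v_i r_i = 12·0 + 10·5 + 11·6 + 12·4 + 7·1 = 171 ≡ 2.
  S_1 = Σ v_i α_i r_i = 12·12·0 + 10·5·5 + 11·10·6 + 12·9·4 + 7·8·1 = 1398 ≡ 7.
  α_i^2 mod 13 = [1, 12, 9, 3, 12].
  S_2 = Σ v_i α_i^2 r_i = 12·1·0 + 10·12·5 + 11·9·6 + 12·3·4 + 7·12·1 = 1422 ≡ 5.
  S = (2, 7, 5) ≠ 0, so r is not a codeword (an error is present).
Step 3: locate the error. For a single error e at position i, S_ℓ = v_i·e·α_i^ℓ, so α_err = S_1/S_0.
  S_0^{−1} = 2^{−1} = 7 (mod 13), so α_err = 7·7 = 49 ≡ 10 = α_3. Error position i = 3.
  Consistency check: S_2/S_1 = 5·2 = 10 ≡ 10 = α_err ✓ (single-error assumption holds).
Step 4: error magnitude e = S_0/v_3 = S_0·∏_{j≠3}(α_3 − α_j) = 2·6 = 12 ≡ 12 (mod 13).
Step 5: correct position 3: c_3 = r_3 − e = 6 − 12 ≡ 7 (mod 13). Hence c = [0, 5, 7, 4, 1].
  Check: interpolating c through the α_i gives m(x) = 3 + 3·x (degree < 2) with m(α_i) = c_i for every i, so c is indeed a codeword.


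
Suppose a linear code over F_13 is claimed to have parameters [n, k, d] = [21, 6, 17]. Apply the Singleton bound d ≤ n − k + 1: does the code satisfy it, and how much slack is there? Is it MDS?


Singleton RHS = n − k + 1 = 16, slack = -1, bound violated (no such code; not MDS).

Singleton bound: d ≤ n − k + 1.
Here n = 21, k = 6, so n − k + 1 = 16.
Given d = 17, check d ≤ 16: NO.
Slack = (n − k + 1) − d = -1.
The slack is negative: d = 17 exceeds n − k + 1 = 16 by 1, so the Singleton bound is violated and no linear [21, 6, 17]_13 code can exist. In particular it is not MDS (MDS requires d = n − k + 1 exactly).
Description: the claimed parameters are [21, 6, 17]_13; such a code would be impossible (violates the Singleton bound).


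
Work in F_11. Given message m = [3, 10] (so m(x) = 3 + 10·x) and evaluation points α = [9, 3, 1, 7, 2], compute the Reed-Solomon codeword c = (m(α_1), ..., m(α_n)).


c = [5, 0, 2, 7, 1]

Message polynomial: m(x) = 3 + 10·x (mod 11).
For each evaluation point α_i, compute m(α_i) mod 11:
  α_1 = 9: Horner steps 10 → 5, so m(9) = 5.
  α_2 = 3: Horner steps 10 → 0, so m(3) = 0.
  α_3 = 1: Horner steps 10 → 2, so m(1) = 2.
  α_4 = 7: Horner steps 10 → 7, so m(7) = 7.
  α_5 = 2: Horner steps 10 → 1, so m(2) = 1.
Codeword c = [5, 0, 2, 7, 1] ∈ F_11^5.


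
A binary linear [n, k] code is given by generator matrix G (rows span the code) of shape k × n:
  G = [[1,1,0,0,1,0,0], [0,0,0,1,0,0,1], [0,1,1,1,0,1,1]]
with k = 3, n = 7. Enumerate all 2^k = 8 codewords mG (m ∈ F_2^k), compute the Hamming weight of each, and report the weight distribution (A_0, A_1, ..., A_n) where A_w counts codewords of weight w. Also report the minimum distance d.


Weight distribution: A_0 = 1, A_2 = 1, A_3 = 2, A_4 = 1, A_5 = 2, A_6 = 1. Minimum distance d = 2.

Enumerate all 2^3 = 8 messages m ∈ F_2^3.
For each, compute codeword c = mG in F_2^7, then tally its weight.
  m = 000 → c = 0000000, weight = 0.
  m = 100 → c = 1100100, weight = 3.
  m = 010 → c = 0001001, weight = 2.
  m = 110 → c = 1101101, weight = 5.
  m = 001 → c = 0111011, weight = 5.
  m = 101 → c = 1011111, weight = 6.
  m = 011 → c = 0110010, weight = 3.
  m = 111 → c = 1010110, weight = 4.
Tally weights:
  weight 0: 1 codewords.
  weight 2: 1 codewords.
  weight 3: 2 codewords.
  weight 4: 1 codewords.
  weight 5: 2 codewords.
  weight 6: 1 codewords.
Minimum distance d = smallest w > 0 with A_w > 0 = 2.
Sanity: Σ A_w = 8 = 2^3 = 8 ✓.


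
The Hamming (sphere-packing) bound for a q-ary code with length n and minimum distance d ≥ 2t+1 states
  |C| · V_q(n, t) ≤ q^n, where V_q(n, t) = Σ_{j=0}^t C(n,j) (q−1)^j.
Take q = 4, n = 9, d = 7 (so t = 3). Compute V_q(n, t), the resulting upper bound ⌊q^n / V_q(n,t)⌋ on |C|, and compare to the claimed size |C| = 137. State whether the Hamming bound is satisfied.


V_q(n, t) = 2620, q^n = 262144, Hamming bound = 100, |C| = 137 > bound (violated).

Step 1: Compute V_q(n, t) = Σ_{j=0}^3 C(n, j) (q−1)^j.
  j = 0: C(9,0)·(3)^0 = 1·1 = 1.
  j = 1: C(9,1)·(3)^1 = 9·3 = 27.
  j = 2: C(9,2)·(3)^2 = 36·9 = 324.
  j = 3: C(9,3)·(3)^3 = 84·27 = 2268.
  V_q(n, t) = 1 + 27 + 324 + 2268 = 2620.
Step 2: q^n = 4^9 = 262144.
Step 3: Hamming bound ⌊q^n / V_q(n,t)⌋ = ⌊262144/2620⌋ = 100.
Step 4: Compare |C| = 137 to 100: violated.
The claimed |C| lies above the Hamming bound, so no 4-ary code of length 9 with d ≥ 7 can have 137 codewords.


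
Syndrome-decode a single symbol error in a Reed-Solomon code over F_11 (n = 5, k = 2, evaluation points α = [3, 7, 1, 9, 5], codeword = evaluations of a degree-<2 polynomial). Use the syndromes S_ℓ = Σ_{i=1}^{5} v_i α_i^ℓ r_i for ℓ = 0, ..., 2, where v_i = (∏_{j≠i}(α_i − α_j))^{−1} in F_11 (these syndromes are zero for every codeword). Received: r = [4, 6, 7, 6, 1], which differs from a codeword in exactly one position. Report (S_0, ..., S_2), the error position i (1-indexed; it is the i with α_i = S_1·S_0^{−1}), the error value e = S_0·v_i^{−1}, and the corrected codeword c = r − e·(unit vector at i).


S = (10, 4, 6), error at position 2, error magnitude e = 8, c = [4, 9, 7, 6, 1].

Step 1: column multipliers v_i = (∏_{j≠i}(α_i − α_j))^{−1} mod 11.
  i = 1 (α = 3): (3−7)(3−1)(3−9)(3−5) = (−4)·2·(−6)·(−2) = −96 ≡ 3, so v_1 = 3^{−1} = 4 (mod 11).
  i = 2 (α = 7): (7−3)(7−1)(7−9)(7−5) = 4·6·(−2)·2 = −96 ≡ 3, so v_2 = 3^{−1} = 4 (mod 11).
  i = 3 (α = 1): (1−3)(1−7)(1−9)(1−5) = (−2)·(−6)·(−8)·(−4) = 384 ≡ 10, so v_3 = 10^{−1} = 10 (mod 11).
  i = 4 (α = 9): (9−3)(9−7)(9−1)(9−5) = 6·2·8·4 = 384 ≡ 10, so v_4 = 10^{−1} = 10 (mod 11).
  i = 5 (α = 5): (5−3)(5−7)(5−1)(5−9) = 2·(−2)·4·(−4) = 64 ≡ 9, so v_5 = 9^{−1} = 5 (mod 11).
  v = [4, 4, 10, 10, 5].
Step 2: syndromes of r = [4, 6, 7, 6, 1] (all sums mod 11).
  S_0 = Σ v_i r_i = 4·4 + 4·6 + 10·7 + 10·6 + 5·1 = 175 ≡ 10.
  S_1 = Σ v_i α_i r_i = 4·3·4 + 4·7·6 + 10·1·7 + 10·9·6 + 5·5·1 = 851 ≡ 4.
  α_i^2 mod 11 = [9, 5, 1, 4, 3].
  S_2 = Σ v_i α_i^2 r_i = 4·9·4 + 4·5·6 + 10·1·7 + 10·4·6 + 5·3·1 = 589 ≡ 6.
  S = (10, 4, 6) ≠ 0, so r is not a codeword (an error is present).
Step 3: locate the error. For a single error e at position i, S_ℓ = v_i·e·α_i^ℓ, so α_err = S_1/S_0.
  S_0^{−1} = 10^{−1} = 10 (mod 11), so α_err = 4·10 = 40 ≡ 7 = α_2. Error position i = 2.
  Consistency check: S_2/S_1 = 6·3 = 18 ≡ 7 = α_err ✓ (single-error assumption holds).
Step 4: error magnitude e = S_0/v_2 = S_0·∏_{j≠2}(α_2 − α_j) = 10·3 = 30 ≡ 8 (mod 11).
Step 5: correct position 2: c_2 = r_2 − e = 6 − 8 ≡ 9 (mod 11). Hence c = [4, 9, 7, 6, 1].
  Check: interpolating c through the α_i gives m(x) = 3 + 4·x (degree < 2) with m(α_i) = c_i for every i, so c is indeed a codeword.


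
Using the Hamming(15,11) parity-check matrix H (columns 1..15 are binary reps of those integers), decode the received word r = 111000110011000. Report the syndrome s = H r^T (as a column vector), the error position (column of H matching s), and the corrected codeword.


s = (1, 0, 0, 0)^T, error position = 8, corrected codeword c = 111000100011000

Compute s = H r^T mod 2 one row at a time:
  s_1 = 1 + 0 + 0 + 1 + 1 + 0 + 0 + 0 = 3 ≡ 1 (mod 2).
  s_2 = 0 + 0 + 0 + 1 + 1 + 0 + 0 + 0 = 2 ≡ 0 (mod 2).
  s_3 = 1 + 1 + 0 + 1 + 0 + 1 + 0 + 0 = 4 ≡ 0 (mod 2).
  s_4 = 1 + 1 + 0 + 1 + 0 + 1 + 0 + 0 = 4 ≡ 0 (mod 2).
s = (1, 0, 0, 0)^T — this equals column 8 of H (binary 1000), so error is at position 8.
Correct: flip bit 8 of r = 111000110011000 to get c = 111000100011000.


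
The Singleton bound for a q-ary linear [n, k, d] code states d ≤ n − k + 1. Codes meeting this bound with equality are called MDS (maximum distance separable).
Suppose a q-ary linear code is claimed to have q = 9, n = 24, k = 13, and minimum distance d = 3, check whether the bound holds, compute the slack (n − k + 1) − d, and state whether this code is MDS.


Singleton RHS = n − k + 1 = 12, slack = 9, bound satisfied, not MDS.

Singleton bound: d ≤ n − k + 1.
Here n = 24, k = 13, so n − k + 1 = 12.
Given d = 3, check d ≤ 12: YES.
Slack = (n − k + 1) − d = 9.
The code is NOT MDS (slack = 9 > 0).
Description: the claimed parameters are [24, 13, 3]_9; such a code would be non-MDS.


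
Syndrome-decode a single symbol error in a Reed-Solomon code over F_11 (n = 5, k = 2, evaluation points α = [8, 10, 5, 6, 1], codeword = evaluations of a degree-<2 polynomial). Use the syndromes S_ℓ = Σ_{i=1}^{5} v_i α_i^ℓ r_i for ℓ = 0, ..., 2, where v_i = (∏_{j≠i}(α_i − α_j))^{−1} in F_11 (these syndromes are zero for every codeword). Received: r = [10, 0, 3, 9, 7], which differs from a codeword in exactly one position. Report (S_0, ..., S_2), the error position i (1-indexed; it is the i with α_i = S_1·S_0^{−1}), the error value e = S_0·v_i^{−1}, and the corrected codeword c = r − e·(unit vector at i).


S = (1, 1, 1), error at position 5, error magnitude e = 6, c = [10, 0, 3, 9, 1].

Step 1: column multipliers v_i = (∏_{j≠i}(α_i − α_j))^{−1} mod 11.
  i = 1 (α = 8): (8−10)(8−5)(8−6)(8−1) = (−2)·3·2·7 = −84 ≡ 4, so v_1 = 4^{−1} = 3 (mod 11).
  i = 2 (α = 10): (10−8)(10−5)(10−6)(10−1) = 2·5·4·9 = 360 ≡ 8, so v_2 = 8^{−1} = 7 (mod 11).
  i = 3 (α = 5): (5−8)(5−10)(5−6)(5−1) = (−3)·(−5)·(−1)·4 = −60 ≡ 6, so v_3 = 6^{−1} = 2 (mod 11).
  i = 4 (α = 6): (6−8)(6−10)(6−5)(6−1) = (−2)·(−4)·1·5 = 40 ≡ 7, so v_4 = 7^{−1} = 8 (mod 11).
  i = 5 (α = 1): (1−8)(1−10)(1−5)(1−6) = (−7)·(−9)·(−4)·(−5) = 1260 ≡ 6, so v_5 = 6^{−1} = 2 (mod 11).
  v = [3, 7, 2, 8, 2].
Step 2: syndromes of r = [10, 0, 3, 9, 7] (all sums mod 11).
  S_0 = Σ v_i r_i = 3·10 + 7·0 + 2·3 + 8·9 + 2·7 = 122 ≡ 1.
  S_1 = Σ v_i α_i r_i = 3·8·10 + 7·10·0 + 2·5·3 + 8·6·9 + 2·1·7 = 716 ≡ 1.
  α_i^2 mod 11 = [9, 1, 3, 3, 1].
  S_2 = Σ v_i α_i^2 r_i = 3·9·10 + 7·1·0 + 2·3·3 + 8·3·9 + 2·1·7 = 518 ≡ 1.
  S = (1, 1, 1) ≠ 0, so r is not a codeword (an error is present).
Step 3: locate the error. For a single error e at position i, S_ℓ = v_i·e·α_i^ℓ, so α_err = S_1/S_0.
  S_0^{−1} = 1^{−1} = 1 (mod 11), so α_err = 1·1 = 1 ≡ 1 = α_5. Error position i = 5.
  Consistency check: S_2/S_1 = 1·1 = 1 ≡ 1 = α_err ✓ (single-error assumption holds).
Step 4: error magnitude e = S_0/v_5 = S_0·∏_{j≠5}(α_5 − α_j) = 1·6 = 6 ≡ 6 (mod 11).
Step 5: correct position 5: c_5 = r_5 − e = 7 − 6 ≡ 1 (mod 11). Hence c = [10, 0, 3, 9, 1].
  Check: interpolating c through the α_i gives m(x) = 6 + 6·x (degree < 2) with m(α_i) = c_i for every i, so c is indeed a codeword.


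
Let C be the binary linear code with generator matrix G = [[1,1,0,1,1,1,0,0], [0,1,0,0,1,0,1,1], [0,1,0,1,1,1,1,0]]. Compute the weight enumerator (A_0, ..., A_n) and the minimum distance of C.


Weight distribution: A_0 = 1, A_2 = 1, A_3 = 1, A_4 = 2, A_5 = 3. Minimum distance d = 2.

Enumerate all 2^3 = 8 messages m ∈ F_2^3.
For each, compute codeword c = mG in F_2^8, then tally its weight.
  m = 000 → c = 00000000, weight = 0.
  m = 100 → c = 11011100, weight = 5.
  m = 010 → c = 01001011, weight = 4.
  m = 110 → c = 10010111, weight = 5.
  m = 001 → c = 01011110, weight = 5.
  m = 101 → c = 10000010, weight = 2.
  m = 011 → c = 00010101, weight = 3.
  m = 111 → c = 11001001, weight = 4.
Tally weights:
  weight 0: 1 codewords.
  weight 2: 1 codewords.
  weight 3: 1 codewords.
  weight 4: 2 codewords.
  weight 5: 3 codewords.
Minimum distance d = smallest w > 0 with A_w > 0 = 2.
Sanity: Σ A_w = 8 = 2^3 = 8 ✓.


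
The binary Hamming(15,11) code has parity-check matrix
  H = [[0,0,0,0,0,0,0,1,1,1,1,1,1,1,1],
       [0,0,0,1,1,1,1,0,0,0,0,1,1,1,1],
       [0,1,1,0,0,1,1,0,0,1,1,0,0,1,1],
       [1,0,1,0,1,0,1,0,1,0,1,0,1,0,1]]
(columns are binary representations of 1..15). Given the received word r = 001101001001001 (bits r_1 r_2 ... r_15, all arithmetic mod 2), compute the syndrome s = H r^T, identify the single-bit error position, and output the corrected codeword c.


s = (1, 0, 1, 1)^T, error position = 11, corrected codeword c = 001101001011001

Compute s = H r^T mod 2 one row at a time:
  s_1 = 0 + 1 + 0 + 0 + 1 + 0 + 0 + 1 = 3 ≡ 1 (mod 2).
  s_2 = 1 + 0 + 1 + 0 + 1 + 0 + 0 + 1 = 4 ≡ 0 (mod 2).
  s_3 = 0 + 1 + 1 + 0 + 0 + 0 + 0 + 1 = 3 ≡ 1 (mod 2).
  s_4 = 0 + 1 + 0 + 0 + 1 + 0 + 0 + 1 = 3 ≡ 1 (mod 2).
s = (1, 0, 1, 1)^T — this equals column 11 of H (binary 1011), so error is at position 11.
Correct: flip bit 11 of r = 001101001001001 to get c = 001101001011001.


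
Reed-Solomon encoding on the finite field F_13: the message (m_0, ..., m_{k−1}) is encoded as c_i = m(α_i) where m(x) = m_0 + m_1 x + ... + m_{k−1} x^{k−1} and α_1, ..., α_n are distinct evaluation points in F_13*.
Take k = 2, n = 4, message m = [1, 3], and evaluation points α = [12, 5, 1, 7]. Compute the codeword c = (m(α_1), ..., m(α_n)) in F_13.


c = [11, 3, 4, 9]

Message polynomial: m(x) = 1 + 3·x (mod 13).
For each evaluation point α_i, compute m(α_i) mod 13:
  α_1 = 12: Horner steps 3 → 11, so m(12) = 11.
  α_2 = 5: Horner steps 3 → 3, so m(5) = 3.
  α_3 = 1: Horner steps 3 → 4, so m(1) = 4.
  α_4 = 7: Horner steps 3 → 9, so m(7) = 9.
Codeword c = [11, 3, 4, 9] ∈ F_13^4.


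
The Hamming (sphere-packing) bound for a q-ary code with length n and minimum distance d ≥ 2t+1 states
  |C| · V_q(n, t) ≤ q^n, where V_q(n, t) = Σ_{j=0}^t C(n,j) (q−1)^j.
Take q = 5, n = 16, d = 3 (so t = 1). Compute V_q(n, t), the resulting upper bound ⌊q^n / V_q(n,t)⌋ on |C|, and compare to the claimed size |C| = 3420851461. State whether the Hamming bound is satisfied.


V_q(n, t) = 65, q^n = 152587890625, Hamming bound = 2347506009, |C| = 3420851461 > bound (violated).

Step 1: Compute V_q(n, t) = Σ_{j=0}^1 C(n, j) (q−1)^j.
  j = 0: C(16,0)·(4)^0 = 1·1 = 1.
  j = 1: C(16,1)·(4)^1 = 16·4 = 64.
  V_q(n, t) = 1 + 64 = 65.
Step 2: q^n = 5^16 = 152587890625.
Step 3: Hamming bound ⌊q^n / V_q(n,t)⌋ = ⌊152587890625/65⌋ = 2347506009.
Step 4: Compare |C| = 3420851461 to 2347506009: violated.
The claimed |C| lies above the Hamming bound, so no 5-ary code of length 16 with d ≥ 3 can have 3420851461 codewords.


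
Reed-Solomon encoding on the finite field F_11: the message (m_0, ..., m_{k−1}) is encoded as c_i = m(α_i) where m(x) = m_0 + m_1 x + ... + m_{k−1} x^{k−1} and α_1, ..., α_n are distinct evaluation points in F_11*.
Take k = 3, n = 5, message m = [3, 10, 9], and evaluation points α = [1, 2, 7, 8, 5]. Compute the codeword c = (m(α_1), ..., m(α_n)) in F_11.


c = [0, 4, 8, 10, 3]

Message polynomial: m(x) = 3 + 10·x + 9·x^2 (mod 11).
For each evaluation point α_i, compute m(α_i) mod 11:
  α_1 = 1: Horner steps 9 → 8 → 0, so m(1) = 0.
  α_2 = 2: Horner steps 9 → 6 → 4, so m(2) = 4.
  α_3 = 7: Horner steps 9 → 7 → 8, so m(7) = 8.
  α_4 = 8: Horner steps 9 → 5 → 10, so m(8) = 10.
  α_5 = 5: Horner steps 9 → 0 → 3, so m(5) = 3.
Codeword c = [0, 4, 8, 10, 3] ∈ F_11^5.


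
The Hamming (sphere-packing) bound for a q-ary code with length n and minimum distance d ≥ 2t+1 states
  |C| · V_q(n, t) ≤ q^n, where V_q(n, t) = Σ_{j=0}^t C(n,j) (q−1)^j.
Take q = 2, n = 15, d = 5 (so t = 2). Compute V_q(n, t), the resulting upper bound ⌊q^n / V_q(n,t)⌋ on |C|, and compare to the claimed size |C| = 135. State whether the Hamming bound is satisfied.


V_q(n, t) = 121, q^n = 32768, Hamming bound = 270, |C| = 135 ≤ bound (satisfied).

Step 1: Compute V_q(n, t) = Σ_{j=0}^2 C(n, j) (q−1)^j.
  j = 0: C(15,0)·(1)^0 = 1·1 = 1.
  j = 1: C(15,1)·(1)^1 = 15·1 = 15.
  j = 2: C(15,2)·(1)^2 = 105·1 = 105.
  V_q(n, t) = 1 + 15 + 105 = 121.
Step 2: q^n = 2^15 = 32768.
Step 3: Hamming bound ⌊q^n / V_q(n,t)⌋ = ⌊32768/121⌋ = 270.
Step 4: Compare |C| = 135 to 270: satisfied.
The claimed |C| lies below the Hamming bound.


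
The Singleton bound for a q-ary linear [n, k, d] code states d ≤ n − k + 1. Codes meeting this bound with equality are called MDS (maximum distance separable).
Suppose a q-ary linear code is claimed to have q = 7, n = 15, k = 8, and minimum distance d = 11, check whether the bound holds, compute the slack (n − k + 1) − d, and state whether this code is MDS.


Singleton RHS = n − k + 1 = 8, slack = -3, bound violated (no such code; not MDS).

Singleton bound: d ≤ n − k + 1.
Here n = 15, k = 8, so n − k + 1 = 8.
Given d = 11, check d ≤ 8: NO.
Slack = (n − k + 1) − d = -3.
The slack is negative: d = 11 exceeds n − k + 1 = 8 by 3, so the Singleton bound is violated and no linear [15, 8, 11]_7 code can exist. In particular it is not MDS (MDS requires d = n − k + 1 exactly).
Description: the claimed parameters are [15, 8, 11]_7; such a code would be impossible (violates the Singleton bound).


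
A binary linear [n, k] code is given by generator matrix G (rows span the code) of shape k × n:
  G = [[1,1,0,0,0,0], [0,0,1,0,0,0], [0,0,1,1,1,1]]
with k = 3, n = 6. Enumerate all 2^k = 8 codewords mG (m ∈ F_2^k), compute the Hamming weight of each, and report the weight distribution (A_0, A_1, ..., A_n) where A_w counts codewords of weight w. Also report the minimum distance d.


Weight distribution: A_0 = 1, A_1 = 1, A_2 = 1, A_3 = 2, A_4 = 1, A_5 = 1, A_6 = 1. Minimum distance d = 1.

Enumerate all 2^3 = 8 messages m ∈ F_2^3.
For each, compute codeword c = mG in F_2^6, then tally its weight.
  m = 000 → c = 000000, weight = 0.
  m = 100 → c = 110000, weight = 2.
  m = 010 → c = 001000, weight = 1.
  m = 110 → c = 111000, weight = 3.
  m = 001 → c = 001111, weight = 4.
  m = 101 → c = 111111, weight = 6.
  m = 011 → c = 000111, weight = 3.
  m = 111 → c = 110111, weight = 5.
Tally weights:
  weight 0: 1 codewords.
  weight 1: 1 codewords.
  weight 2: 1 codewords.
  weight 3: 2 codewords.
  weight 4: 1 codewords.
  weight 5: 1 codewords.
  weight 6: 1 codewords.
Minimum distance d = smallest w > 0 with A_w > 0 = 1.
Sanity: Σ A_w = 8 = 2^3 = 8 ✓.
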